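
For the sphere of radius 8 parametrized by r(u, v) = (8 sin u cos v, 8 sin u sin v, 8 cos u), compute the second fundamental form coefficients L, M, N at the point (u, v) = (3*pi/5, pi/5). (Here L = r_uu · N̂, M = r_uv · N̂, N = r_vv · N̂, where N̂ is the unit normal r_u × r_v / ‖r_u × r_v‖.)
L = -8;  M = 0;  N = -5 - sqrt(5)

Compute the unit normal N̂(u, v) = (sin(u)^2*cos(v)/Abs(sin(u)), sin(u)^2*sin(v)/Abs(sin(u)), sin(2*u)/(2*Abs(sin(u)))), and the second partials r_uu, r_uv, r_vv. Take dot products:
  L(u, v) = r_uu · N̂ = -8*sin(u)/Abs(sin(u)),
  M(u, v) = r_uv · N̂ = 0,
  N(u, v) = r_vv · N̂ = -8*sin(u)^3/Abs(sin(u)).
Evaluating at (u, v) = (3*pi/5, pi/5):
  L = -8, M = 0, N = -5 - sqrt(5).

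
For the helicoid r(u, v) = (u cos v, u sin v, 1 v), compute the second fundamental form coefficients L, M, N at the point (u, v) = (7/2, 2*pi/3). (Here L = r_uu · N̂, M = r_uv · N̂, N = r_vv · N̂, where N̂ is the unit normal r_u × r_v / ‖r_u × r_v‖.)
L = 0;  M = -2*sqrt(53)/53;  N = 0

Compute the unit normal N̂(u, v) = (sin(v)/sqrt(u^2 + 1), -cos(v)/sqrt(u^2 + 1), u/sqrt(u^2 + 1)), and the second partials r_uu, r_uv, r_vv. Take dot products:
  L(u, v) = r_uu · N̂ = 0,
  M(u, v) = r_uv · N̂ = -1/sqrt(u^2 + 1),
  N(u, v) = r_vv · N̂ = 0.
Evaluating at (u, v) = (7/2, 2*pi/3):
  L = 0, M = -2*sqrt(53)/53, N = 0.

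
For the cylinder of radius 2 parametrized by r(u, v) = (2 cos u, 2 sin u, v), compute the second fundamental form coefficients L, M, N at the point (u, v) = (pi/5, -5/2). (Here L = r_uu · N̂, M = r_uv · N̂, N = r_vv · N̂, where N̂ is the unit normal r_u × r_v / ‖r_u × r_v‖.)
L = -2;  M = 0;  N = 0

Compute the unit normal N̂(u, v) = (cos(u), sin(u), 0), and the second partials r_uu, r_uv, r_vv. Take dot products:
  L(u, v) = r_uu · N̂ = -2,
  M(u, v) = r_uv · N̂ = 0,
  N(u, v) = r_vv · N̂ = 0.
Evaluating at (u, v) = (pi/5, -5/2):
  L = -2, M = 0, N = 0.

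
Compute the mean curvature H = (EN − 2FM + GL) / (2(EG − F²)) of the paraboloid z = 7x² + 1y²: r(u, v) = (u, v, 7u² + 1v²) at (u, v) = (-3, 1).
H = 1800*sqrt(1769)/3129361

With E = 196*u^2 + 1, F = 28*u*v, G = 4*v^2 + 1, L = 14/sqrt(196*u^2 + 4*v^2 + 1), M = 0, N = 2/sqrt(196*u^2 + 4*v^2 + 1), assemble
  H = (EN − 2FM + GL) / (2(EG − F²)) = 4*(49*u^2 + 7*v^2 + 2)/(196*u^2 + 4*v^2 + 1)^(3/2).
At (u, v) = (-3, 1): H = 1800*sqrt(1769)/3129361.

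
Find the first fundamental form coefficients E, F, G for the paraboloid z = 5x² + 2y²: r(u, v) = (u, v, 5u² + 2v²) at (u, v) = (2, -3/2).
E = 401;  F = -120;  G = 37

Partials: r_u = (1, 0, 10*u), r_v = (0, 1, 4*v). As functions of (u, v):
  E = r_u · r_u = 100*u^2 + 1,
  F = r_u · r_v = 40*u*v,
  G = r_v · r_v = 16*v^2 + 1.
Evaluating at (u, v) = (2, -3/2): E = 401, F = -120, G = 37.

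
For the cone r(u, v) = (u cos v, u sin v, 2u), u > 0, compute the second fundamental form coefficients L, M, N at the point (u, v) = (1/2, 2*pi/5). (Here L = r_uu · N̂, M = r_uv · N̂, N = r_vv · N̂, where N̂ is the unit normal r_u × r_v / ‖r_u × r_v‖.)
L = 0;  M = 0;  N = sqrt(5)/5

Compute the unit normal N̂(u, v) = (-2*sqrt(5)*u*cos(v)/(5*Abs(u)), -2*sqrt(5)*u*sin(v)/(5*Abs(u)), sqrt(5)*u/(5*Abs(u))), and the second partials r_uu, r_uv, r_vv. Take dot products:
  L(u, v) = r_uu · N̂ = 0,
  M(u, v) = r_uv · N̂ = 0,
  N(u, v) = r_vv · N̂ = 2*sqrt(5)*u^2/(5*Abs(u)).
Evaluating at (u, v) = (1/2, 2*pi/5):
  L = 0, M = 0, N = sqrt(5)/5.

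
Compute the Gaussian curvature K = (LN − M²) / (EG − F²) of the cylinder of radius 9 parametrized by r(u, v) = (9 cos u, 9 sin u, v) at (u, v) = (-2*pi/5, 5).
K = 0

Coefficients of the first fundamental form: E = 81, F = 0, G = 1.
Coefficients of the second fundamental form: L = -9, M = 0, N = 0.
Assemble K = (LN − M²)/(EG − F²) = 0. At (u, v) = (-2*pi/5, 5): K = 0.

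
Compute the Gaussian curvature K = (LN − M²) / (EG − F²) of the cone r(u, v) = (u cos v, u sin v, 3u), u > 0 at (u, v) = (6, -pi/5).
K = 0

Coefficients of the first fundamental form: E = 10, F = 0, G = u^2.
Coefficients of the second fundamental form: L = 0, M = 0, N = 3*sqrt(10)*u^2/(10*Abs(u)).
Assemble K = (LN − M²)/(EG − F²) = 0. At (u, v) = (6, -pi/5): K = 0.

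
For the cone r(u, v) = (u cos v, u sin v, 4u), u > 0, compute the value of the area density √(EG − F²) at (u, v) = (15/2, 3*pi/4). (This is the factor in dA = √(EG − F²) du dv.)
√(EG − F²)|_{(15/2, 3*pi/4)} = 15*sqrt(17)/2

E = 17, F = 0, G = u^2, so EG − F² = 17*u^2. Taking the positive square root: √(EG − F²) = sqrt(17)*Abs(u). At (u, v) = (15/2, 3*pi/4): 15*sqrt(17)/2.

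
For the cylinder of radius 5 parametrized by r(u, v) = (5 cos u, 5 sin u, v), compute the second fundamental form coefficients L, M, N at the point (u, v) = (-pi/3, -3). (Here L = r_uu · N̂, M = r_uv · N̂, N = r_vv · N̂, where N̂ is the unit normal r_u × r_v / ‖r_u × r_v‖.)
L = -5;  M = 0;  N = 0

Compute the unit normal N̂(u, v) = (cos(u), sin(u), 0), and the second partials r_uu, r_uv, r_vv. Take dot products:
  L(u, v) = r_uu · N̂ = -5,
  M(u, v) = r_uv · N̂ = 0,
  N(u, v) = r_vv · N̂ = 0.
Evaluating at (u, v) = (-pi/3, -3):
  L = -5, M = 0, N = 0.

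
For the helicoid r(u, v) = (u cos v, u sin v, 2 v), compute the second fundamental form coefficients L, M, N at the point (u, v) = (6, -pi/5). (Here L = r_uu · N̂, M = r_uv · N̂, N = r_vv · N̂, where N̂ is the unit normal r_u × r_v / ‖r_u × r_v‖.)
L = 0;  M = -sqrt(10)/10;  N = 0

Compute the unit normal N̂(u, v) = (2*sin(v)/sqrt(u^2 + 4), -2*cos(v)/sqrt(u^2 + 4), u/sqrt(u^2 + 4)), and the second partials r_uu, r_uv, r_vv. Take dot products:
  L(u, v) = r_uu · N̂ = 0,
  M(u, v) = r_uv · N̂ = -2/sqrt(u^2 + 4),
  N(u, v) = r_vv · N̂ = 0.
Evaluating at (u, v) = (6, -pi/5):
  L = 0, M = -sqrt(10)/10, N = 0.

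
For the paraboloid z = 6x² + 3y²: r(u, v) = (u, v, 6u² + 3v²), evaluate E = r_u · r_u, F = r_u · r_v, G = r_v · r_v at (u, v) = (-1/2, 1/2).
E = 37;  F = -18;  G = 10

Partials: r_u = (1, 0, 12*u), r_v = (0, 1, 6*v). As functions of (u, v):
  E = r_u · r_u = 144*u^2 + 1,
  F = r_u · r_v = 72*u*v,
  G = r_v · r_v = 36*v^2 + 1.
Evaluating at (u, v) = (-1/2, 1/2): E = 37, F = -18, G = 10.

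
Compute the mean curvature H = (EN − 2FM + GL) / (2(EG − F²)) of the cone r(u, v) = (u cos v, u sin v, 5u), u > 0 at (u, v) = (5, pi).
H = sqrt(26)/52

With E = 26, F = 0, G = u^2, L = 0, M = 0, N = 5*sqrt(26)*u^2/(26*Abs(u)), assemble
  H = (EN − 2FM + GL) / (2(EG − F²)) = 5*sqrt(26)/(52*Abs(u)).
At (u, v) = (5, pi): H = sqrt(26)/52.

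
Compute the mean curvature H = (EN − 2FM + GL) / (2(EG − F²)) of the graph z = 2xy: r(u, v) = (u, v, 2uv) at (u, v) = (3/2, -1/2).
H = 6*sqrt(11)/121

With E = 4*v^2 + 1, F = 4*u*v, G = 4*u^2 + 1, L = 0, M = 2/sqrt(4*u^2 + 4*v^2 + 1), N = 0, assemble
  H = (EN − 2FM + GL) / (2(EG − F²)) = -8*u*v/(4*u^2 + 4*v^2 + 1)^(3/2).
At (u, v) = (3/2, -1/2): H = 6*sqrt(11)/121.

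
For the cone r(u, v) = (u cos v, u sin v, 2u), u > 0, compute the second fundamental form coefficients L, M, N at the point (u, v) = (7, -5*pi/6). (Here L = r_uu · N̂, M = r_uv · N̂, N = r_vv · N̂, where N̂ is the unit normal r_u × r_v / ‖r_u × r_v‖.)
L = 0;  M = 0;  N = 14*sqrt(5)/5

Compute the unit normal N̂(u, v) = (-2*sqrt(5)*u*cos(v)/(5*Abs(u)), -2*sqrt(5)*u*sin(v)/(5*Abs(u)), sqrt(5)*u/(5*Abs(u))), and the second partials r_uu, r_uv, r_vv. Take dot products:
  L(u, v) = r_uu · N̂ = 0,
  M(u, v) = r_uv · N̂ = 0,
  N(u, v) = r_vv · N̂ = 2*sqrt(5)*u^2/(5*Abs(u)).
Evaluating at (u, v) = (7, -5*pi/6):
  L = 0, M = 0, N = 14*sqrt(5)/5.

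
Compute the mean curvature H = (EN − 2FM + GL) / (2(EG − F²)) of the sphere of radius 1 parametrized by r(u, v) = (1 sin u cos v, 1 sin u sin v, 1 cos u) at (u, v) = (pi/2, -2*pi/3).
H = -1

With E = 1, F = 0, G = sin(u)^2, L = -sin(u)/Abs(sin(u)), M = 0, N = -sin(u)^3/Abs(sin(u)), assemble
  H = (EN − 2FM + GL) / (2(EG − F²)) = -sin(u)/Abs(sin(u)).
At (u, v) = (pi/2, -2*pi/3): H = -1.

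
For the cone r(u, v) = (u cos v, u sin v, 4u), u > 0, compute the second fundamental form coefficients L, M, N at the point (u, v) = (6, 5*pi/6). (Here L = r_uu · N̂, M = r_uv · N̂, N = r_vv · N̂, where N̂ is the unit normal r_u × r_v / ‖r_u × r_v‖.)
L = 0;  M = 0;  N = 24*sqrt(17)/17

Compute the unit normal N̂(u, v) = (-4*sqrt(17)*u*cos(v)/(17*Abs(u)), -4*sqrt(17)*u*sin(v)/(17*Abs(u)), sqrt(17)*u/(17*Abs(u))), and the second partials r_uu, r_uv, r_vv. Take dot products:
  L(u, v) = r_uu · N̂ = 0,
  M(u, v) = r_uv · N̂ = 0,
  N(u, v) = r_vv · N̂ = 4*sqrt(17)*u^2/(17*Abs(u)).
Evaluating at (u, v) = (6, 5*pi/6):
  L = 0, M = 0, N = 24*sqrt(17)/17.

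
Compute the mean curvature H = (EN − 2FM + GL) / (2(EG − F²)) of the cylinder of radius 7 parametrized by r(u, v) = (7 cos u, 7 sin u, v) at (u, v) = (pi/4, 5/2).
H = -1/14

With E = 49, F = 0, G = 1, L = -7, M = 0, N = 0, assemble
  H = (EN − 2FM + GL) / (2(EG − F²)) = -1/14.
At (u, v) = (pi/4, 5/2): H = -1/14.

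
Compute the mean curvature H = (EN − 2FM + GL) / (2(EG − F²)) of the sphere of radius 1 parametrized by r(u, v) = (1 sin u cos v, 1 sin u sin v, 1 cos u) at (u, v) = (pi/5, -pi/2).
H = -1

With E = 1, F = 0, G = sin(u)^2, L = -sin(u)/Abs(sin(u)), M = 0, N = -sin(u)^3/Abs(sin(u)), assemble
  H = (EN − 2FM + GL) / (2(EG − F²)) = -sin(u)/Abs(sin(u)).
At (u, v) = (pi/5, -pi/2): H = -1.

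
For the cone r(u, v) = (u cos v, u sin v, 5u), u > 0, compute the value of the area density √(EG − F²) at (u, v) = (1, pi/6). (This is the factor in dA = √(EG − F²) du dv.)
√(EG − F²)|_{(1, pi/6)} = sqrt(26)

E = 26, F = 0, G = u^2, so EG − F² = 26*u^2. Taking the positive square root: √(EG − F²) = sqrt(26)*Abs(u). At (u, v) = (1, pi/6): sqrt(26).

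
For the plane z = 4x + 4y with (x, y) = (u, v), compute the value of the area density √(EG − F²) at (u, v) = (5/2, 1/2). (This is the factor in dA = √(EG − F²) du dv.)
√(EG − F²)|_{(5/2, 1/2)} = sqrt(33)

E = 17, F = 16, G = 17, so EG − F² = 33. Taking the positive square root: √(EG − F²) = sqrt(33). At (u, v) = (5/2, 1/2): sqrt(33).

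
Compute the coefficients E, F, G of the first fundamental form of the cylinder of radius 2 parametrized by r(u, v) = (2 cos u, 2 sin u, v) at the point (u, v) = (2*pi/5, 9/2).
E = 4;  F = 0;  G = 1

Partials: r_u = (-2*sin(u), 2*cos(u), 0), r_v = (0, 0, 1). As functions of (u, v):
  E = r_u · r_u = 4,
  F = r_u · r_v = 0,
  G = r_v · r_v = 1.
Evaluating at (u, v) = (2*pi/5, 9/2): E = 4, F = 0, G = 1.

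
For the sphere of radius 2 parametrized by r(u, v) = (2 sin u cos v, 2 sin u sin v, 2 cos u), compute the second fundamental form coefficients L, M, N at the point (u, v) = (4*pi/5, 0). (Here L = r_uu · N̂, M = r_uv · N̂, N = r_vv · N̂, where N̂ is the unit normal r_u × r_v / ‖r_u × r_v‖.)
L = -2;  M = 0;  N = -5/4 + sqrt(5)/4

Compute the unit normal N̂(u, v) = (sin(u)^2*cos(v)/Abs(sin(u)), sin(u)^2*sin(v)/Abs(sin(u)), sin(2*u)/(2*Abs(sin(u)))), and the second partials r_uu, r_uv, r_vv. Take dot products:
  L(u, v) = r_uu · N̂ = -2*sin(u)/Abs(sin(u)),
  M(u, v) = r_uv · N̂ = 0,
  N(u, v) = r_vv · N̂ = -2*sin(u)^3/Abs(sin(u)).
Evaluating at (u, v) = (4*pi/5, 0):
  L = -2, M = 0, N = -5/4 + sqrt(5)/4.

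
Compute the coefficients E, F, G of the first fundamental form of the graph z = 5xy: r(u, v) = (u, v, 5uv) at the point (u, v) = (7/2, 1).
E = 26;  F = 175/2;  G = 1229/4

Partials: r_u = (1, 0, 5*v), r_v = (0, 1, 5*u). As functions of (u, v):
  E = r_u · r_u = 25*v^2 + 1,
  F = r_u · r_v = 25*u*v,
  G = r_v · r_v = 25*u^2 + 1.
Evaluating at (u, v) = (7/2, 1): E = 26, F = 175/2, G = 1229/4.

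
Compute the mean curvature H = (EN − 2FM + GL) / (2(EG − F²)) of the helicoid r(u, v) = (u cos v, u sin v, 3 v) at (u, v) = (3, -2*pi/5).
H = 0

With E = 1, F = 0, G = u^2 + 9, L = 0, M = -3/sqrt(u^2 + 9), N = 0, assemble
  H = (EN − 2FM + GL) / (2(EG − F²)) = 0.
At (u, v) = (3, -2*pi/5): H = 0.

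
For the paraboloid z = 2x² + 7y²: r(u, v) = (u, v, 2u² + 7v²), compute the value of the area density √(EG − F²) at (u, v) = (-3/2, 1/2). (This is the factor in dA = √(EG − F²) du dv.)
√(EG − F²)|_{(-3/2, 1/2)} = sqrt(86)

E = 16*u^2 + 1, F = 56*u*v, G = 196*v^2 + 1, so EG − F² = 16*u^2 + 196*v^2 + 1. Taking the positive square root: √(EG − F²) = sqrt(16*u^2 + 196*v^2 + 1). At (u, v) = (-3/2, 1/2): sqrt(86).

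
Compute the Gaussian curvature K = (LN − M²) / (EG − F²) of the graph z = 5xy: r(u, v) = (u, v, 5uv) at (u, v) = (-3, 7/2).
K = -400/4532641

Coefficients of the first fundamental form: E = 25*v^2 + 1, F = 25*u*v, G = 25*u^2 + 1.
Coefficients of the second fundamental form: L = 0, M = 5/sqrt(25*u^2 + 25*v^2 + 1), N = 0.
Assemble K = (LN − M²)/(EG − F²) = -25/(625*u^4 + 1250*u^2*v^2 + 50*u^2 + 625*v^4 + 50*v^2 + 1). At (u, v) = (-3, 7/2): K = -400/4532641.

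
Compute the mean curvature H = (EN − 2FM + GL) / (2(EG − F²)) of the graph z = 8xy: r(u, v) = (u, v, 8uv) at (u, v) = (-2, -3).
H = -3072*sqrt(17)/99127

With E = 64*v^2 + 1, F = 64*u*v, G = 64*u^2 + 1, L = 0, M = 8/sqrt(64*u^2 + 64*v^2 + 1), N = 0, assemble
  H = (EN − 2FM + GL) / (2(EG − F²)) = -512*u*v/(64*u^2 + 64*v^2 + 1)^(3/2).
At (u, v) = (-2, -3): H = -3072*sqrt(17)/99127.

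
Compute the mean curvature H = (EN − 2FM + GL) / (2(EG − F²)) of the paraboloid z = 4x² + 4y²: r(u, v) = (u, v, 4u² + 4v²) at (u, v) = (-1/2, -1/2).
H = 136*sqrt(33)/1089

With E = 64*u^2 + 1, F = 64*u*v, G = 64*v^2 + 1, L = 8/sqrt(64*u^2 + 64*v^2 + 1), M = 0, N = 8/sqrt(64*u^2 + 64*v^2 + 1), assemble
  H = (EN − 2FM + GL) / (2(EG − F²)) = 8*(32*u^2 + 32*v^2 + 1)/(64*u^2 + 64*v^2 + 1)^(3/2).
At (u, v) = (-1/2, -1/2): H = 136*sqrt(33)/1089.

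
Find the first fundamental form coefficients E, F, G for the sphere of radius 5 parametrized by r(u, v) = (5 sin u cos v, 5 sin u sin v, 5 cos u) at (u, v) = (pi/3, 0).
E = 25;  F = 0;  G = 75/4

Partials: r_u = (5*cos(u)*cos(v), 5*sin(v)*cos(u), -5*sin(u)), r_v = (-5*sin(u)*sin(v), 5*sin(u)*cos(v), 0). As functions of (u, v):
  E = r_u · r_u = 25,
  F = r_u · r_v = 0,
  G = r_v · r_v = 25*sin(u)^2.
Evaluating at (u, v) = (pi/3, 0): E = 25, F = 0, G = 75/4.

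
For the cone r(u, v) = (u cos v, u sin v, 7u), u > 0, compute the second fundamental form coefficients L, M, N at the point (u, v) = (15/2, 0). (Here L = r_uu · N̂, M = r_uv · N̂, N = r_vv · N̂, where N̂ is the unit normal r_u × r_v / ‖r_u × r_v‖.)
L = 0;  M = 0;  N = 21*sqrt(2)/4

Compute the unit normal N̂(u, v) = (-7*sqrt(2)*u*cos(v)/(10*Abs(u)), -7*sqrt(2)*u*sin(v)/(10*Abs(u)), sqrt(2)*u/(10*Abs(u))), and the second partials r_uu, r_uv, r_vv. Take dot products:
  L(u, v) = r_uu · N̂ = 0,
  M(u, v) = r_uv · N̂ = 0,
  N(u, v) = r_vv · N̂ = 7*sqrt(2)*u^2/(10*Abs(u)).
Evaluating at (u, v) = (15/2, 0):
  L = 0, M = 0, N = 21*sqrt(2)/4.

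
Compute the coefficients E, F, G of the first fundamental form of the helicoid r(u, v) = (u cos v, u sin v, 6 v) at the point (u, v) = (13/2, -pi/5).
E = 1;  F = 0;  G = 313/4

Partials: r_u = (cos(v), sin(v), 0), r_v = (-u*sin(v), u*cos(v), 6). As functions of (u, v):
  E = r_u · r_u = 1,
  F = r_u · r_v = 0,
  G = r_v · r_v = u^2 + 36.
Evaluating at (u, v) = (13/2, -pi/5): E = 1, F = 0, G = 313/4.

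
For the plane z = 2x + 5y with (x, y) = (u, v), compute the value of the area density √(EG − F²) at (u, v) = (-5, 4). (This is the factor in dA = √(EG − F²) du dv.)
√(EG − F²)|_{(-5, 4)} = sqrt(30)

E = 5, F = 10, G = 26, so EG − F² = 30. Taking the positive square root: √(EG − F²) = sqrt(30). At (u, v) = (-5, 4): sqrt(30).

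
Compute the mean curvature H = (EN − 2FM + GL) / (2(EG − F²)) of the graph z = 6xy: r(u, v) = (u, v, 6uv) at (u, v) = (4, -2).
H = 1728*sqrt(721)/519841

With E = 36*v^2 + 1, F = 36*u*v, G = 36*u^2 + 1, L = 0, M = 6/sqrt(36*u^2 + 36*v^2 + 1), N = 0, assemble
  H = (EN − 2FM + GL) / (2(EG − F²)) = -216*u*v/(36*u^2 + 36*v^2 + 1)^(3/2).
At (u, v) = (4, -2): H = 1728*sqrt(721)/519841.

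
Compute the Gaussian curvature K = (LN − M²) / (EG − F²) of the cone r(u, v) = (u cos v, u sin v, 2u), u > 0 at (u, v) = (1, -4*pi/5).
K = 0

Coefficients of the first fundamental form: E = 5, F = 0, G = u^2.
Coefficients of the second fundamental form: L = 0, M = 0, N = 2*sqrt(5)*u^2/(5*Abs(u)).
Assemble K = (LN − M²)/(EG − F²) = 0. At (u, v) = (1, -4*pi/5): K = 0.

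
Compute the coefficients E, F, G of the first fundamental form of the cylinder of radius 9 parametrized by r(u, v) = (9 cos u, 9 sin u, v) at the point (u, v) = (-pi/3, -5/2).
E = 81;  F = 0;  G = 1

Partials: r_u = (-9*sin(u), 9*cos(u), 0), r_v = (0, 0, 1). As functions of (u, v):
  E = r_u · r_u = 81,
  F = r_u · r_v = 0,
  G = r_v · r_v = 1.
Evaluating at (u, v) = (-pi/3, -5/2): E = 81, F = 0, G = 1.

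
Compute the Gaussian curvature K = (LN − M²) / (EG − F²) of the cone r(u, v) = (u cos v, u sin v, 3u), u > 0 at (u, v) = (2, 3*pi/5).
K = 0

Coefficients of the first fundamental form: E = 10, F = 0, G = u^2.
Coefficients of the second fundamental form: L = 0, M = 0, N = 3*sqrt(10)*u^2/(10*Abs(u)).
Assemble K = (LN − M²)/(EG − F²) = 0. At (u, v) = (2, 3*pi/5): K = 0.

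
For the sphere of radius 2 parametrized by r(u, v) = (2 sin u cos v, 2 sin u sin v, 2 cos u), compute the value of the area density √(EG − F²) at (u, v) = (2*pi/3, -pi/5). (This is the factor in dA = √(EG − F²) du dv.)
√(EG − F²)|_{(2*pi/3, -pi/5)} = 2*sqrt(3)

E = 4, F = 0, G = 4*sin(u)^2, so EG − F² = 16*sin(u)^2. Taking the positive square root: √(EG − F²) = 4*Abs(sin(u)). At (u, v) = (2*pi/3, -pi/5): 2*sqrt(3).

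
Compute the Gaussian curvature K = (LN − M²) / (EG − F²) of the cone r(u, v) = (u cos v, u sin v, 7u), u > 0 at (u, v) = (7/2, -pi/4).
K = 0

Coefficients of the first fundamental form: E = 50, F = 0, G = u^2.
Coefficients of the second fundamental form: L = 0, M = 0, N = 7*sqrt(2)*u^2/(10*Abs(u)).
Assemble K = (LN − M²)/(EG − F²) = 0. At (u, v) = (7/2, -pi/4): K = 0.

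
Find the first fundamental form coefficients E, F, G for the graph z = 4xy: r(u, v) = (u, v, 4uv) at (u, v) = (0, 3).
E = 145;  F = 0;  G = 1

Partials: r_u = (1, 0, 4*v), r_v = (0, 1, 4*u). As functions of (u, v):
  E = r_u · r_u = 16*v^2 + 1,
  F = r_u · r_v = 16*u*v,
  G = r_v · r_v = 16*u^2 + 1.
Evaluating at (u, v) = (0, 3): E = 145, F = 0, G = 1.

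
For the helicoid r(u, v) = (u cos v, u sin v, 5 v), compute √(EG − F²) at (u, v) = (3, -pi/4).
√(EG − F²)|_{(3, -pi/4)} = sqrt(34)

E = 1, F = 0, G = u^2 + 25; EG − F² = u^2 + 25; √(EG − F²) = sqrt(u^2 + 25). At the given point: sqrt(34).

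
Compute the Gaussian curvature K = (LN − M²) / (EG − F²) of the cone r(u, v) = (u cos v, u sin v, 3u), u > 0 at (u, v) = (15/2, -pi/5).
K = 0

Coefficients of the first fundamental form: E = 10, F = 0, G = u^2.
Coefficients of the second fundamental form: L = 0, M = 0, N = 3*sqrt(10)*u^2/(10*Abs(u)).
Assemble K = (LN − M²)/(EG − F²) = 0. At (u, v) = (15/2, -pi/5): K = 0.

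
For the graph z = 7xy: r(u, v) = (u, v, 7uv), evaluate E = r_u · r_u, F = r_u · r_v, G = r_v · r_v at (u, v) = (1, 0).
E = 1;  F = 0;  G = 50

Partials: r_u = (1, 0, 7*v), r_v = (0, 1, 7*u). As functions of (u, v):
  E = r_u · r_u = 49*v^2 + 1,
  F = r_u · r_v = 49*u*v,
  G = r_v · r_v = 49*u^2 + 1.
Evaluating at (u, v) = (1, 0): E = 1, F = 0, G = 50.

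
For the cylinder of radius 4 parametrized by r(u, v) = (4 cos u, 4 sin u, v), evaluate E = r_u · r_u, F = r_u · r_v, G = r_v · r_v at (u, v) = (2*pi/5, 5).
E = 16;  F = 0;  G = 1

Partials: r_u = (-4*sin(u), 4*cos(u), 0), r_v = (0, 0, 1). As functions of (u, v):
  E = r_u · r_u = 16,
  F = r_u · r_v = 0,
  G = r_v · r_v = 1.
Evaluating at (u, v) = (2*pi/5, 5): E = 16, F = 0, G = 1.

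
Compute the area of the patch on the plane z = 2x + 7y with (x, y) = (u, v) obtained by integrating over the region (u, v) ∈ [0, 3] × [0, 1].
Area = 9*sqrt(6)

Area = ∫∫ √(EG − F²) du dv with √(EG − F²) = 3*sqrt(6). Integrating over [0, 3] × [0, 1] gives 9*sqrt(6).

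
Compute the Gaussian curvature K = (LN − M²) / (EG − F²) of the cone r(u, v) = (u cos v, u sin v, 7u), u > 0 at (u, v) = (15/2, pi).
K = 0

Coefficients of the first fundamental form: E = 50, F = 0, G = u^2.
Coefficients of the second fundamental form: L = 0, M = 0, N = 7*sqrt(2)*u^2/(10*Abs(u)).
Assemble K = (LN − M²)/(EG − F²) = 0. At (u, v) = (15/2, pi): K = 0.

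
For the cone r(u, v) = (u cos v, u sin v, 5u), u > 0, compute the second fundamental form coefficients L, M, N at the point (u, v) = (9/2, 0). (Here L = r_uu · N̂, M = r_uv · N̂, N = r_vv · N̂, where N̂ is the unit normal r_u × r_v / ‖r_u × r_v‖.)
L = 0;  M = 0;  N = 45*sqrt(26)/52

Compute the unit normal N̂(u, v) = (-5*sqrt(26)*u*cos(v)/(26*Abs(u)), -5*sqrt(26)*u*sin(v)/(26*Abs(u)), sqrt(26)*u/(26*Abs(u))), and the second partials r_uu, r_uv, r_vv. Take dot products:
  L(u, v) = r_uu · N̂ = 0,
  M(u, v) = r_uv · N̂ = 0,
  N(u, v) = r_vv · N̂ = 5*sqrt(26)*u^2/(26*Abs(u)).
Evaluating at (u, v) = (9/2, 0):
  L = 0, M = 0, N = 45*sqrt(26)/52.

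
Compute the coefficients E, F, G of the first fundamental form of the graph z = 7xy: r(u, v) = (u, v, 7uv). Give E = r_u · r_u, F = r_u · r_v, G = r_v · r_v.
E = 49*v^2 + 1;  F = 49*u*v;  G = 49*u^2 + 1

Compute partials: r_u = (1, 0, 7*v), r_v = (0, 1, 7*u). Then
  E = r_u · r_u = 49*v^2 + 1,
  F = r_u · r_v = 49*u*v,
  G = r_v · r_v = 49*u^2 + 1.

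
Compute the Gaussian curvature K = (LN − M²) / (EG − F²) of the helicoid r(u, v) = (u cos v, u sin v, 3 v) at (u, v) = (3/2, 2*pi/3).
K = -16/225

Coefficients of the first fundamental form: E = 1, F = 0, G = u^2 + 9.
Coefficients of the second fundamental form: L = 0, M = -3/sqrt(u^2 + 9), N = 0.
Assemble K = (LN − M²)/(EG − F²) = -9/(u^2 + 9)^2. At (u, v) = (3/2, 2*pi/3): K = -16/225.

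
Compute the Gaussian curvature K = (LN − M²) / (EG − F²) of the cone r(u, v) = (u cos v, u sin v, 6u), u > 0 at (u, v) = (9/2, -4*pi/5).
K = 0

Coefficients of the first fundamental form: E = 37, F = 0, G = u^2.
Coefficients of the second fundamental form: L = 0, M = 0, N = 6*sqrt(37)*u^2/(37*Abs(u)).
Assemble K = (LN − M²)/(EG − F²) = 0. At (u, v) = (9/2, -4*pi/5): K = 0.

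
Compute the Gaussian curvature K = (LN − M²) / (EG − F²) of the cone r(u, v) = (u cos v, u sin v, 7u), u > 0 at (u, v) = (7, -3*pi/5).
K = 0

Coefficients of the first fundamental form: E = 50, F = 0, G = u^2.
Coefficients of the second fundamental form: L = 0, M = 0, N = 7*sqrt(2)*u^2/(10*Abs(u)).
Assemble K = (LN − M²)/(EG − F²) = 0. At (u, v) = (7, -3*pi/5): K = 0.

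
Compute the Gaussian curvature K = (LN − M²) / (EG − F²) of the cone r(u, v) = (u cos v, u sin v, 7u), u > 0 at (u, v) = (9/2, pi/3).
K = 0

Coefficients of the first fundamental form: E = 50, F = 0, G = u^2.
Coefficients of the second fundamental form: L = 0, M = 0, N = 7*sqrt(2)*u^2/(10*Abs(u)).
Assemble K = (LN − M²)/(EG − F²) = 0. At (u, v) = (9/2, pi/3): K = 0.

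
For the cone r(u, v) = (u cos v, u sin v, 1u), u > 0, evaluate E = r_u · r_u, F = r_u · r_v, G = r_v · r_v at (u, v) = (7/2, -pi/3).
E = 2;  F = 0;  G = 49/4

Partials: r_u = (cos(v), sin(v), 1), r_v = (-u*sin(v), u*cos(v), 0). As functions of (u, v):
  E = r_u · r_u = 2,
  F = r_u · r_v = 0,
  G = r_v · r_v = u^2.
Evaluating at (u, v) = (7/2, -pi/3): E = 2, F = 0, G = 49/4.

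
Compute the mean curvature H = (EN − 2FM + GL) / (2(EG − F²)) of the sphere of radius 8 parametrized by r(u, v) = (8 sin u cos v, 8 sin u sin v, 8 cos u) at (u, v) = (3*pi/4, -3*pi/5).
H = -1/8

With E = 64, F = 0, G = 64*sin(u)^2, L = -8*sin(u)/Abs(sin(u)), M = 0, N = -8*sin(u)^3/Abs(sin(u)), assemble
  H = (EN − 2FM + GL) / (2(EG − F²)) = -sin(u)/(8*Abs(sin(u))).
At (u, v) = (3*pi/4, -3*pi/5): H = -1/8.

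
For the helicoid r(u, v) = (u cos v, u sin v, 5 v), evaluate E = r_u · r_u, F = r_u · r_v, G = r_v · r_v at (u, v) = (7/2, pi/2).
E = 1;  F = 0;  G = 149/4

Partials: r_u = (cos(v), sin(v), 0), r_v = (-u*sin(v), u*cos(v), 5). As functions of (u, v):
  E = r_u · r_u = 1,
  F = r_u · r_v = 0,
  G = r_v · r_v = u^2 + 25.
Evaluating at (u, v) = (7/2, pi/2): E = 1, F = 0, G = 149/4.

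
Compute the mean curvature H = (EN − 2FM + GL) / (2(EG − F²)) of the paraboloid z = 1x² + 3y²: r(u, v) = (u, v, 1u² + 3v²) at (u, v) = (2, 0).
H = 52*sqrt(17)/289

With E = 4*u^2 + 1, F = 12*u*v, G = 36*v^2 + 1, L = 2/sqrt(4*u^2 + 36*v^2 + 1), M = 0, N = 6/sqrt(4*u^2 + 36*v^2 + 1), assemble
  H = (EN − 2FM + GL) / (2(EG − F²)) = 4*(3*u^2 + 9*v^2 + 1)/(4*u^2 + 36*v^2 + 1)^(3/2).
At (u, v) = (2, 0): H = 52*sqrt(17)/289.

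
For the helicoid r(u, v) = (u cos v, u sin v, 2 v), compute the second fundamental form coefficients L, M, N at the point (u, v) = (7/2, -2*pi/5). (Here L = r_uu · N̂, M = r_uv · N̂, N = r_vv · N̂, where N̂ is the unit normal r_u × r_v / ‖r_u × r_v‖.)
L = 0;  M = -4*sqrt(65)/65;  N = 0

Compute the unit normal N̂(u, v) = (2*sin(v)/sqrt(u^2 + 4), -2*cos(v)/sqrt(u^2 + 4), u/sqrt(u^2 + 4)), and the second partials r_uu, r_uv, r_vv. Take dot products:
  L(u, v) = r_uu · N̂ = 0,
  M(u, v) = r_uv · N̂ = -2/sqrt(u^2 + 4),
  N(u, v) = r_vv · N̂ = 0.
Evaluating at (u, v) = (7/2, -2*pi/5):
  L = 0, M = -4*sqrt(65)/65, N = 0.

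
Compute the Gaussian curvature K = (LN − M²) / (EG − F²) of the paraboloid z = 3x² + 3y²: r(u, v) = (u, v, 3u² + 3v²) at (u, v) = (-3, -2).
K = 36/219961

Coefficients of the first fundamental form: E = 36*u^2 + 1, F = 36*u*v, G = 36*v^2 + 1.
Coefficients of the second fundamental form: L = 6/sqrt(36*u^2 + 36*v^2 + 1), M = 0, N = 6/sqrt(36*u^2 + 36*v^2 + 1).
Assemble K = (LN − M²)/(EG − F²) = 36/(1296*u^4 + 2592*u^2*v^2 + 72*u^2 + 1296*v^4 + 72*v^2 + 1). At (u, v) = (-3, -2): K = 36/219961.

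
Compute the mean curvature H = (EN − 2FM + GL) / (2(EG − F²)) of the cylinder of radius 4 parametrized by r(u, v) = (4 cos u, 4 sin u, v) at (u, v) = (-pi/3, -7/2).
H = -1/8

With E = 16, F = 0, G = 1, L = -4, M = 0, N = 0, assemble
  H = (EN − 2FM + GL) / (2(EG − F²)) = -1/8.
At (u, v) = (-pi/3, -7/2): H = -1/8.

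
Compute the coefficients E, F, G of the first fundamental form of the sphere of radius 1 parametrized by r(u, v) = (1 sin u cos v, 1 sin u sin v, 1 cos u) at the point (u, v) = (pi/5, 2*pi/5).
E = 1;  F = 0;  G = 5/8 - sqrt(5)/8

Partials: r_u = (cos(u)*cos(v), sin(v)*cos(u), -sin(u)), r_v = (-sin(u)*sin(v), sin(u)*cos(v), 0). As functions of (u, v):
  E = r_u · r_u = 1,
  F = r_u · r_v = 0,
  G = r_v · r_v = sin(u)^2.
Evaluating at (u, v) = (pi/5, 2*pi/5): E = 1, F = 0, G = 5/8 - sqrt(5)/8.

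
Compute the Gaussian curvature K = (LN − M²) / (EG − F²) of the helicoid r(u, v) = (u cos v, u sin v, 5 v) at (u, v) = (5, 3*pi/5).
K = -1/100

Coefficients of the first fundamental form: E = 1, F = 0, G = u^2 + 25.
Coefficients of the second fundamental form: L = 0, M = -5/sqrt(u^2 + 25), N = 0.
Assemble K = (LN − M²)/(EG − F²) = -25/(u^2 + 25)^2. At (u, v) = (5, 3*pi/5): K = -1/100.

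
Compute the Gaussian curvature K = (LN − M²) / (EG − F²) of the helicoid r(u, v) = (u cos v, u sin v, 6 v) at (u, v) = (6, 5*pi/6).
K = -1/144

Coefficients of the first fundamental form: E = 1, F = 0, G = u^2 + 36.
Coefficients of the second fundamental form: L = 0, M = -6/sqrt(u^2 + 36), N = 0.
Assemble K = (LN − M²)/(EG − F²) = -36/(u^2 + 36)^2. At (u, v) = (6, 5*pi/6): K = -1/144.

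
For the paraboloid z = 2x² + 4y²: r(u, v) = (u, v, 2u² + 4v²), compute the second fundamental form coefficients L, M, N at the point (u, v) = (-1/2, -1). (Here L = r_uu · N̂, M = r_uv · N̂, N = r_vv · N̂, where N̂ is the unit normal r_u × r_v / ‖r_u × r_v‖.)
L = 4*sqrt(69)/69;  M = 0;  N = 8*sqrt(69)/69

Compute the unit normal N̂(u, v) = (-4*u/sqrt(16*u^2 + 64*v^2 + 1), -8*v/sqrt(16*u^2 + 64*v^2 + 1), 1/sqrt(16*u^2 + 64*v^2 + 1)), and the second partials r_uu, r_uv, r_vv. Take dot products:
  L(u, v) = r_uu · N̂ = 4/sqrt(16*u^2 + 64*v^2 + 1),
  M(u, v) = r_uv · N̂ = 0,
  N(u, v) = r_vv · N̂ = 8/sqrt(16*u^2 + 64*v^2 + 1).
Evaluating at (u, v) = (-1/2, -1):
  L = 4*sqrt(69)/69, M = 0, N = 8*sqrt(69)/69.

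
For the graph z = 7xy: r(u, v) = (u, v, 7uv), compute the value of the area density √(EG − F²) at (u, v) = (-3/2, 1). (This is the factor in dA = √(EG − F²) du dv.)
√(EG − F²)|_{(-3/2, 1)} = sqrt(641)/2

E = 49*v^2 + 1, F = 49*u*v, G = 49*u^2 + 1, so EG − F² = 49*u^2 + 49*v^2 + 1. Taking the positive square root: √(EG − F²) = sqrt(49*u^2 + 49*v^2 + 1). At (u, v) = (-3/2, 1): sqrt(641)/2.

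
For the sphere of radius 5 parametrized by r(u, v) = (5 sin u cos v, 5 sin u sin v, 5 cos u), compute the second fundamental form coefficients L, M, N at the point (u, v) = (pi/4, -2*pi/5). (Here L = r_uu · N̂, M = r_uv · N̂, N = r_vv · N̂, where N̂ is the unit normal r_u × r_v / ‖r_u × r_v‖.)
L = -5;  M = 0;  N = -5/2

Compute the unit normal N̂(u, v) = (sin(u)^2*cos(v)/Abs(sin(u)), sin(u)^2*sin(v)/Abs(sin(u)), sin(2*u)/(2*Abs(sin(u)))), and the second partials r_uu, r_uv, r_vv. Take dot products:
  L(u, v) = r_uu · N̂ = -5*sin(u)/Abs(sin(u)),
  M(u, v) = r_uv · N̂ = 0,
  N(u, v) = r_vv · N̂ = -5*sin(u)^3/Abs(sin(u)).
Evaluating at (u, v) = (pi/4, -2*pi/5):
  L = -5, M = 0, N = -5/2.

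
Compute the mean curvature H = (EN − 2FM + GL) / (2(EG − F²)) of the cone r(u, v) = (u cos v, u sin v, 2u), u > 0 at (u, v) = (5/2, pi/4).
H = 2*sqrt(5)/25

With E = 5, F = 0, G = u^2, L = 0, M = 0, N = 2*sqrt(5)*u^2/(5*Abs(u)), assemble
  H = (EN − 2FM + GL) / (2(EG − F²)) = sqrt(5)/(5*Abs(u)).
At (u, v) = (5/2, pi/4): H = 2*sqrt(5)/25.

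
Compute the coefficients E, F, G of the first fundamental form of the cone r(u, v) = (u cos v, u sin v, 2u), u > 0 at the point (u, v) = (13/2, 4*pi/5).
E = 5;  F = 0;  G = 169/4

Partials: r_u = (cos(v), sin(v), 2), r_v = (-u*sin(v), u*cos(v), 0). As functions of (u, v):
  E = r_u · r_u = 5,
  F = r_u · r_v = 0,
  G = r_v · r_v = u^2.
Evaluating at (u, v) = (13/2, 4*pi/5): E = 5, F = 0, G = 169/4.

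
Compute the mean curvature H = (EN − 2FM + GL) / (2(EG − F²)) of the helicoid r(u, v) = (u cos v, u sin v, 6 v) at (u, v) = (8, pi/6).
H = 0

With E = 1, F = 0, G = u^2 + 36, L = 0, M = -6/sqrt(u^2 + 36), N = 0, assemble
  H = (EN − 2FM + GL) / (2(EG − F²)) = 0.
At (u, v) = (8, pi/6): H = 0.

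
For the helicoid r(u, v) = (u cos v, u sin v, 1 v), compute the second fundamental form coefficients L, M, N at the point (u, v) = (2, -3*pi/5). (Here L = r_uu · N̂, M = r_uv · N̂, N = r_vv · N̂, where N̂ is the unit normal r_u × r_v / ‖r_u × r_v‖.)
L = 0;  M = -sqrt(5)/5;  N = 0

Compute the unit normal N̂(u, v) = (sin(v)/sqrt(u^2 + 1), -cos(v)/sqrt(u^2 + 1), u/sqrt(u^2 + 1)), and the second partials r_uu, r_uv, r_vv. Take dot products:
  L(u, v) = r_uu · N̂ = 0,
  M(u, v) = r_uv · N̂ = -1/sqrt(u^2 + 1),
  N(u, v) = r_vv · N̂ = 0.
Evaluating at (u, v) = (2, -3*pi/5):
  L = 0, M = -sqrt(5)/5, N = 0.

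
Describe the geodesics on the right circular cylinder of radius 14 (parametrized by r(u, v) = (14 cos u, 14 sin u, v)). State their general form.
The cylinder is flat (K = 0) and locally isometric to the plane via the development (u, v) ↦ (14 u, v). Geodesics are the pre-images of straight lines: circles (v constant), vertical lines (u constant), and helices (v = c · u + d) for constants c, d.

A right cylinder has E = 14², F = 0, G = 1, so EG − F² = 14², and L = −14, M = N = 0, giving K = (LN − M²)/(EG − F²) = 0 everywhere. A flat surface is locally isometric to the Euclidean plane via the map (u, v) ↦ (14 u, v). Straight lines in the (x̃, ỹ) plane pull back to: (a) horizontal circles (v = const), (b) vertical generators (u = const), and (c) helices (14 u tan θ = v, i.e. v = c · u + d).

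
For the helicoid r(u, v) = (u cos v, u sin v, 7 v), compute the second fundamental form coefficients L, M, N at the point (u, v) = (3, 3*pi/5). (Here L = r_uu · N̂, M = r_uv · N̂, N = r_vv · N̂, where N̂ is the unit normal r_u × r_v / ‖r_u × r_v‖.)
L = 0;  M = -7*sqrt(58)/58;  N = 0

Compute the unit normal N̂(u, v) = (7*sin(v)/sqrt(u^2 + 49), -7*cos(v)/sqrt(u^2 + 49), u/sqrt(u^2 + 49)), and the second partials r_uu, r_uv, r_vv. Take dot products:
  L(u, v) = r_uu · N̂ = 0,
  M(u, v) = r_uv · N̂ = -7/sqrt(u^2 + 49),
  N(u, v) = r_vv · N̂ = 0.
Evaluating at (u, v) = (3, 3*pi/5):
  L = 0, M = -7*sqrt(58)/58, N = 0.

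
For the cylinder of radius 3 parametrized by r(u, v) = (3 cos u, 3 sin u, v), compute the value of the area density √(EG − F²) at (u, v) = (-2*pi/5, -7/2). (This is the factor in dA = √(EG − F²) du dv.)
√(EG − F²)|_{(-2*pi/5, -7/2)} = 3

E = 9, F = 0, G = 1, so EG − F² = 9. Taking the positive square root: √(EG − F²) = 3. At (u, v) = (-2*pi/5, -7/2): 3.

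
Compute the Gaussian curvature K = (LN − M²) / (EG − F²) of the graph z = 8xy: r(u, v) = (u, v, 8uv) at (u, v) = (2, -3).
K = -64/693889

Coefficients of the first fundamental form: E = 64*v^2 + 1, F = 64*u*v, G = 64*u^2 + 1.
Coefficients of the second fundamental form: L = 0, M = 8/sqrt(64*u^2 + 64*v^2 + 1), N = 0.
Assemble K = (LN − M²)/(EG − F²) = -64/(4096*u^4 + 8192*u^2*v^2 + 128*u^2 + 4096*v^4 + 128*v^2 + 1). At (u, v) = (2, -3): K = -64/693889.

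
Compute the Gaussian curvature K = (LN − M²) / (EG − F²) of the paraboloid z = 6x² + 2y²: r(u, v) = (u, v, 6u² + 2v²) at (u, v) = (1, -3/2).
K = 48/32761

Coefficients of the first fundamental form: E = 144*u^2 + 1, F = 48*u*v, G = 16*v^2 + 1.
Coefficients of the second fundamental form: L = 12/sqrt(144*u^2 + 16*v^2 + 1), M = 0, N = 4/sqrt(144*u^2 + 16*v^2 + 1).
Assemble K = (LN − M²)/(EG − F²) = 48/(20736*u^4 + 4608*u^2*v^2 + 288*u^2 + 256*v^4 + 32*v^2 + 1). At (u, v) = (1, -3/2): K = 48/32761.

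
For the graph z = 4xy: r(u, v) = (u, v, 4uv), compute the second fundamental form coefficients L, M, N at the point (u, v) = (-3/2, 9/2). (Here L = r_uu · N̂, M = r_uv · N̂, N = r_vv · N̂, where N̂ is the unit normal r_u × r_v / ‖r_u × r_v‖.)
L = 0;  M = 4/19;  N = 0

Compute the unit normal N̂(u, v) = (-4*v/sqrt(16*u^2 + 16*v^2 + 1), -4*u/sqrt(16*u^2 + 16*v^2 + 1), 1/sqrt(16*u^2 + 16*v^2 + 1)), and the second partials r_uu, r_uv, r_vv. Take dot products:
  L(u, v) = r_uu · N̂ = 0,
  M(u, v) = r_uv · N̂ = 4/sqrt(16*u^2 + 16*v^2 + 1),
  N(u, v) = r_vv · N̂ = 0.
Evaluating at (u, v) = (-3/2, 9/2):
  L = 0, M = 4/19, N = 0.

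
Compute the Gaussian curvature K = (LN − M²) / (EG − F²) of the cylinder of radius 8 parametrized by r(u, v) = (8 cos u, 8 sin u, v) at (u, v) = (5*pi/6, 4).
K = 0

Coefficients of the first fundamental form: E = 64, F = 0, G = 1.
Coefficients of the second fundamental form: L = -8, M = 0, N = 0.
Assemble K = (LN − M²)/(EG − F²) = 0. At (u, v) = (5*pi/6, 4): K = 0.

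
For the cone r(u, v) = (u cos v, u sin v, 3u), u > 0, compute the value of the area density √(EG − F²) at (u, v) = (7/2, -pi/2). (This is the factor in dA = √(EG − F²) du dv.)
√(EG − F²)|_{(7/2, -pi/2)} = 7*sqrt(10)/2

E = 10, F = 0, G = u^2, so EG − F² = 10*u^2. Taking the positive square root: √(EG − F²) = sqrt(10)*Abs(u). At (u, v) = (7/2, -pi/2): 7*sqrt(10)/2.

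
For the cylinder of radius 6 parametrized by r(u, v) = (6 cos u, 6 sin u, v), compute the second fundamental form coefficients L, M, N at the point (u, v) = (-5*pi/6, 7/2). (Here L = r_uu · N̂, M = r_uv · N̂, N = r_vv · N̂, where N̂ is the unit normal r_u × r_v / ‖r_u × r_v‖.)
L = -6;  M = 0;  N = 0

Compute the unit normal N̂(u, v) = (cos(u), sin(u), 0), and the second partials r_uu, r_uv, r_vv. Take dot products:
  L(u, v) = r_uu · N̂ = -6,
  M(u, v) = r_uv · N̂ = 0,
  N(u, v) = r_vv · N̂ = 0.
Evaluating at (u, v) = (-5*pi/6, 7/2):
  L = -6, M = 0, N = 0.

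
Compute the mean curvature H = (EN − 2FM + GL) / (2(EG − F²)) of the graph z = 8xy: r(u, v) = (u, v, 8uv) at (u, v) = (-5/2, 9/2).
H = 5760*sqrt(1697)/2879809

With E = 64*v^2 + 1, F = 64*u*v, G = 64*u^2 + 1, L = 0, M = 8/sqrt(64*u^2 + 64*v^2 + 1), N = 0, assemble
  H = (EN − 2FM + GL) / (2(EG − F²)) = -512*u*v/(64*u^2 + 64*v^2 + 1)^(3/2).
At (u, v) = (-5/2, 9/2): H = 5760*sqrt(1697)/2879809.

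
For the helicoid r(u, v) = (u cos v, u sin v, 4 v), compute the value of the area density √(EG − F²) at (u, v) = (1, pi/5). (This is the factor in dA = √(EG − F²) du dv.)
√(EG − F²)|_{(1, pi/5)} = sqrt(17)

E = 1, F = 0, G = u^2 + 16, so EG − F² = u^2 + 16. Taking the positive square root: √(EG − F²) = sqrt(u^2 + 16). At (u, v) = (1, pi/5): sqrt(17).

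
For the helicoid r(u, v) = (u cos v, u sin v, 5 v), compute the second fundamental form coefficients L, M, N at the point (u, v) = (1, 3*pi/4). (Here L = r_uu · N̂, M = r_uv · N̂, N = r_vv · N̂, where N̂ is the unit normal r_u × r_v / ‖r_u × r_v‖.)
L = 0;  M = -5*sqrt(26)/26;  N = 0

Compute the unit normal N̂(u, v) = (5*sin(v)/sqrt(u^2 + 25), -5*cos(v)/sqrt(u^2 + 25), u/sqrt(u^2 + 25)), and the second partials r_uu, r_uv, r_vv. Take dot products:
  L(u, v) = r_uu · N̂ = 0,
  M(u, v) = r_uv · N̂ = -5/sqrt(u^2 + 25),
  N(u, v) = r_vv · N̂ = 0.
Evaluating at (u, v) = (1, 3*pi/4):
  L = 0, M = -5*sqrt(26)/26, N = 0.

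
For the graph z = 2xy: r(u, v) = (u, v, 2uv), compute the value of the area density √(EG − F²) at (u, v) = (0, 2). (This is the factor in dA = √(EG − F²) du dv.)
√(EG − F²)|_{(0, 2)} = sqrt(17)

E = 4*v^2 + 1, F = 4*u*v, G = 4*u^2 + 1, so EG − F² = 4*u^2 + 4*v^2 + 1. Taking the positive square root: √(EG − F²) = sqrt(4*u^2 + 4*v^2 + 1). At (u, v) = (0, 2): sqrt(17).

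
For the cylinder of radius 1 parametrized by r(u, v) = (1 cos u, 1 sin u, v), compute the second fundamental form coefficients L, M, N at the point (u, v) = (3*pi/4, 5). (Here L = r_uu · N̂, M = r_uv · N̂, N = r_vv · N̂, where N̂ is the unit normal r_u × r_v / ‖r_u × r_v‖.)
L = -1;  M = 0;  N = 0

Compute the unit normal N̂(u, v) = (cos(u), sin(u), 0), and the second partials r_uu, r_uv, r_vv. Take dot products:
  L(u, v) = r_uu · N̂ = -1,
  M(u, v) = r_uv · N̂ = 0,
  N(u, v) = r_vv · N̂ = 0.
Evaluating at (u, v) = (3*pi/4, 5):
  L = -1, M = 0, N = 0.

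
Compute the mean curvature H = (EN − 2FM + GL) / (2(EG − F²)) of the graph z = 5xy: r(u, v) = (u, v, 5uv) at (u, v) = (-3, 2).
H = 375*sqrt(326)/53138

With E = 25*v^2 + 1, F = 25*u*v, G = 25*u^2 + 1, L = 0, M = 5/sqrt(25*u^2 + 25*v^2 + 1), N = 0, assemble
  H = (EN − 2FM + GL) / (2(EG − F²)) = -125*u*v/(25*u^2 + 25*v^2 + 1)^(3/2).
At (u, v) = (-3, 2): H = 375*sqrt(326)/53138.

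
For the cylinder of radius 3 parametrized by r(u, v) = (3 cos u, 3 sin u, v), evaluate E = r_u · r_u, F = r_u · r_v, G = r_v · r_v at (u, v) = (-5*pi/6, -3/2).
E = 9;  F = 0;  G = 1

Partials: r_u = (-3*sin(u), 3*cos(u), 0), r_v = (0, 0, 1). As functions of (u, v):
  E = r_u · r_u = 9,
  F = r_u · r_v = 0,
  G = r_v · r_v = 1.
Evaluating at (u, v) = (-5*pi/6, -3/2): E = 9, F = 0, G = 1.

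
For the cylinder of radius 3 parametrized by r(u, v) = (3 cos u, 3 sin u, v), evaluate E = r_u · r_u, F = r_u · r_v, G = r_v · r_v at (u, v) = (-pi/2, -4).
E = 9;  F = 0;  G = 1

Partials: r_u = (-3*sin(u), 3*cos(u), 0), r_v = (0, 0, 1). As functions of (u, v):
  E = r_u · r_u = 9,
  F = r_u · r_v = 0,
  G = r_v · r_v = 1.
Evaluating at (u, v) = (-pi/2, -4): E = 9, F = 0, G = 1.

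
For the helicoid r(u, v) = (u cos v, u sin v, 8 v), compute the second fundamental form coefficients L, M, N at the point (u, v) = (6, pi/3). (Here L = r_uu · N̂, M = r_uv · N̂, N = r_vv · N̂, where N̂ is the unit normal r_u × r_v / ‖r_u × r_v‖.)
L = 0;  M = -4/5;  N = 0

Compute the unit normal N̂(u, v) = (8*sin(v)/sqrt(u^2 + 64), -8*cos(v)/sqrt(u^2 + 64), u/sqrt(u^2 + 64)), and the second partials r_uu, r_uv, r_vv. Take dot products:
  L(u, v) = r_uu · N̂ = 0,
  M(u, v) = r_uv · N̂ = -8/sqrt(u^2 + 64),
  N(u, v) = r_vv · N̂ = 0.
Evaluating at (u, v) = (6, pi/3):
  L = 0, M = -4/5, N = 0.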